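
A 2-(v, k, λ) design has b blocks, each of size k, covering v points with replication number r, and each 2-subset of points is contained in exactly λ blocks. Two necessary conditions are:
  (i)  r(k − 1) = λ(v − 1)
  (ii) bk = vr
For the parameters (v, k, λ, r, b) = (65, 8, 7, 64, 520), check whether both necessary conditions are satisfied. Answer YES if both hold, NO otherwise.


Condition (i): r(k − 1) = 64·7 = 448; λ(v − 1) = 7·64 = 448. Match? YES.
Condition (ii): bk = 520·8 = 4160; vr = 65·64 = 4160. Match? YES.
Both conditions hold? YES.

YES


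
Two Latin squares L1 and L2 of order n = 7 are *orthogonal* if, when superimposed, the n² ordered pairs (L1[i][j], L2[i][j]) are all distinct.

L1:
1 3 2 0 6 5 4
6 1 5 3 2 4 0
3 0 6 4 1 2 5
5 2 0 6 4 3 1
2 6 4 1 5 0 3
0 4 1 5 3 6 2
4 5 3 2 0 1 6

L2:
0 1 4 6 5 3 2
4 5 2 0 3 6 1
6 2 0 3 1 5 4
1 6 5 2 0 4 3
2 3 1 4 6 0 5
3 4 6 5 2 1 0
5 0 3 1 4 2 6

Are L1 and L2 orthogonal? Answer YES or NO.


Form the n² = 49 superimposed pairs (L1[i][j], L2[i][j]), row by row (rows and columns indexed from 0):
row 0: (1,0) (3,1) (2,4) (0,6) (6,5) (5,3) (4,2)
row 1: (6,4) (1,5) (5,2) (3,0) (2,3) (4,6) (0,1)
row 2: (3,6) (0,2) (6,0) (4,3) (1,1) (2,5) (5,4)
row 3: (5,1) (2,6) (0,5) (6,2) (4,0) (3,4) (1,3)
row 4: (2,2) (6,3) (4,1) (1,4) (5,6) (0,0) (3,5)
row 5: (0,3) (4,4) (1,6) (5,5) (3,2) (6,1) (2,0)
row 6: (4,5) (5,0) (3,3) (2,1) (0,4) (1,2) (6,6)
Orthogonality requires all 49 pairs distinct.
Check by first coordinate: for each symbol s of L1, list the L2 entries in the n cells where L1 = s; they must all differ.
  L1 = 0: L2 entries (in reading order) 6, 1, 2, 5, 0, 3, 4 — all 7 distinct ✓
  L1 = 1: L2 entries (in reading order) 0, 5, 1, 3, 4, 6, 2 — all 7 distinct ✓
  L1 = 2: L2 entries (in reading order) 4, 3, 5, 6, 2, 0, 1 — all 7 distinct ✓
  L1 = 3: L2 entries (in reading order) 1, 0, 6, 4, 5, 2, 3 — all 7 distinct ✓
  L1 = 4: L2 entries (in reading order) 2, 6, 3, 0, 1, 4, 5 — all 7 distinct ✓
  L1 = 5: L2 entries (in reading order) 3, 2, 4, 1, 6, 5, 0 — all 7 distinct ✓
  L1 = 6: L2 entries (in reading order) 5, 4, 0, 2, 3, 1, 6 — all 7 distinct ✓
Every symbol of L1 meets every symbol of L2 exactly once, so all 49 pairs are distinct (49 of 49).
Conclusion: YES.

YES


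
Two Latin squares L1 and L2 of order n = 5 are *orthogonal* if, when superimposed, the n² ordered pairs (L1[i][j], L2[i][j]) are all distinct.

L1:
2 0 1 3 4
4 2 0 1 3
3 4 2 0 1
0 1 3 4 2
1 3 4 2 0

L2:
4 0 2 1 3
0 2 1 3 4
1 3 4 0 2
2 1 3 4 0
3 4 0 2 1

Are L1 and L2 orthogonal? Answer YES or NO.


Form the n² = 25 superimposed pairs (L1[i][j], L2[i][j]), row by row (rows and columns indexed from 0):
row 0: (2,4) (0,0) (1,2) (3,1) (4,3)
row 1: (4,0) (2,2) (0,1) (1,3) (3,4)
row 2: (3,1) (4,3) (2,4) (0,0) (1,2)
row 3: (0,2) (1,1) (3,3) (4,4) (2,0)
row 4: (1,3) (3,4) (4,0) (2,2) (0,1)
Orthogonality requires all 25 pairs distinct.
But the pair (3,1) repeats: cell (0,3) has L1 = 3, L2 = 1, and cell (2,0) has L1 = 3, L2 = 1.
A repeated pair means some other pair never occurs (only 15 distinct pairs out of 25), so the squares are not orthogonal.
Conclusion: NO.

NO


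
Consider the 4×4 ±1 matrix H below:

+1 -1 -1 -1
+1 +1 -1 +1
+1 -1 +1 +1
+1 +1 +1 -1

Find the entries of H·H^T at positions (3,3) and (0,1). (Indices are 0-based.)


Row 0 of H: [1, -1, -1, -1].
Row 1 of H: [1, 1, -1, 1].
Row 3 of H: [1, 1, 1, -1].
(H·H^T)[3][3] = Σ_j H[3][j]·H[3][j] = (1)² + (1)² + (1)² + (-1)² = 1 + 1 + 1 + 1 = 4.
(H·H^T)[0][1] = Σ_j H[0][j]·H[1][j] = (1)·(1) + (-1)·(1) + (-1)·(-1) + (-1)·(1) = 1 + -1 + 1 + -1 = 0.
So rows 0 and 1 are orthogonal; the diagonal entry equals n = 4.

(3,3) entry = 4; (0,1) entry = 0.


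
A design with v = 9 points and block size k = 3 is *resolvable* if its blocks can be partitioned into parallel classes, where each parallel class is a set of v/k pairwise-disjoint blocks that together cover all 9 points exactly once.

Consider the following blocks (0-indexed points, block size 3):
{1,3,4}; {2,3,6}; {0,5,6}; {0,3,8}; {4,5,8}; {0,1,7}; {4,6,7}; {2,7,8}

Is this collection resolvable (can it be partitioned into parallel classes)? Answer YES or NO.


v = 9, block size k = 3, number of blocks = 8.
For resolvability, blocks must partition into parallel classes of size v/k = 3.
Total blocks must therefore be a multiple of 3: 8 = 3·2 + 2 ⇒ not divisible ✗.
Resolvable? NO.

NO


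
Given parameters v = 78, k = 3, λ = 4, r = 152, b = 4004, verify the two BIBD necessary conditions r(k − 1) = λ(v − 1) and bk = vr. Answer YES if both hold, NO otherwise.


Condition (i): r(k − 1) = 152·2 = 304; λ(v − 1) = 4·77 = 308. Match? NO.
Condition (ii): bk = 4004·3 = 12012; vr = 78·152 = 11856. Match? NO.
Both conditions hold? NO.

NO


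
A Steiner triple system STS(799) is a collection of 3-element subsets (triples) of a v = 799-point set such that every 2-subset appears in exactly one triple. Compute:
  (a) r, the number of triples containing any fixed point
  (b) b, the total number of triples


An STS(v) is a 2-(v, 3, 1) BIBD: block size k = 3, λ = 1.
Replication: r(k − 1) = λ(v − 1) ⇒ r·2 = 799 − 1 = 798 ⇒ r = 399.
Block count: bk = vr ⇒ b·3 = 799·399 = 318801 ⇒ b = 106267.

r = 399, b = 106267.


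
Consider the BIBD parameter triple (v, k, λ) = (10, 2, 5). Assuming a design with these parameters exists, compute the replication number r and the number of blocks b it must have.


Any 2-(v, k, λ) BIBD satisfies two necessary conditions:
  (i)  Each point sits in r blocks, and counting incidences through any fixed point gives r(k − 1) = λ(v − 1), so r = λ(v − 1)/(k − 1).
  (ii) Total incidences bk = vr, so b = vr/k.
Step 1: r = λ(v − 1)/(k − 1) = 5·(10 − 1)/(2 − 1) = 5·9/1 = 45/1 = 45.
Step 2: b = vr/k = 10·45/2 = 450/2 = 225.
Check integrality: r = 45 ∈ Z ✓, b = 225 ∈ Z ✓.
(These identities are necessary conditions: they determine r and b for any design with these parameters, but do not by themselves prove that one exists.)

r = 45, b = 225.


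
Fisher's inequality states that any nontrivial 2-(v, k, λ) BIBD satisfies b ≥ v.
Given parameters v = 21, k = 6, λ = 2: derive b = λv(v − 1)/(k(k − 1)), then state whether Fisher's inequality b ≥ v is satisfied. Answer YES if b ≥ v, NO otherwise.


r = λ(v − 1)/(k − 1) = 2·20/5 = 8.
b = vr/k = 21·8/6 = 28.
Fisher's inequality: b ≥ v ⇔ 28 ≥ 21? YES.

YES


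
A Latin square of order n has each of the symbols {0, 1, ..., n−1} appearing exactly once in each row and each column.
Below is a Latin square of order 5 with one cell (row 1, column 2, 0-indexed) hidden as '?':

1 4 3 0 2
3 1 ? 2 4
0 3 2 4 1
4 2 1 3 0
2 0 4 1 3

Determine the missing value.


Row 1 contains symbols [1, 2, 3, 4] — missing [0].
Column 2 contains symbols [1, 2, 3, 4] — missing [0].
The missing symbol must appear in both missing sets; intersection = [0].
Therefore the hidden value is 0.

Missing value = 0.


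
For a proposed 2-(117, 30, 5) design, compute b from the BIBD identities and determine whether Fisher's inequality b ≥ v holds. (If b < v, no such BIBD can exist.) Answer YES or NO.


b = λv(v − 1)/(k(k − 1)) = 5·117·116/(30·29) = 67860/870 = 78.
Compare with v = 117: b < v, so Fisher's inequality fails.

NO


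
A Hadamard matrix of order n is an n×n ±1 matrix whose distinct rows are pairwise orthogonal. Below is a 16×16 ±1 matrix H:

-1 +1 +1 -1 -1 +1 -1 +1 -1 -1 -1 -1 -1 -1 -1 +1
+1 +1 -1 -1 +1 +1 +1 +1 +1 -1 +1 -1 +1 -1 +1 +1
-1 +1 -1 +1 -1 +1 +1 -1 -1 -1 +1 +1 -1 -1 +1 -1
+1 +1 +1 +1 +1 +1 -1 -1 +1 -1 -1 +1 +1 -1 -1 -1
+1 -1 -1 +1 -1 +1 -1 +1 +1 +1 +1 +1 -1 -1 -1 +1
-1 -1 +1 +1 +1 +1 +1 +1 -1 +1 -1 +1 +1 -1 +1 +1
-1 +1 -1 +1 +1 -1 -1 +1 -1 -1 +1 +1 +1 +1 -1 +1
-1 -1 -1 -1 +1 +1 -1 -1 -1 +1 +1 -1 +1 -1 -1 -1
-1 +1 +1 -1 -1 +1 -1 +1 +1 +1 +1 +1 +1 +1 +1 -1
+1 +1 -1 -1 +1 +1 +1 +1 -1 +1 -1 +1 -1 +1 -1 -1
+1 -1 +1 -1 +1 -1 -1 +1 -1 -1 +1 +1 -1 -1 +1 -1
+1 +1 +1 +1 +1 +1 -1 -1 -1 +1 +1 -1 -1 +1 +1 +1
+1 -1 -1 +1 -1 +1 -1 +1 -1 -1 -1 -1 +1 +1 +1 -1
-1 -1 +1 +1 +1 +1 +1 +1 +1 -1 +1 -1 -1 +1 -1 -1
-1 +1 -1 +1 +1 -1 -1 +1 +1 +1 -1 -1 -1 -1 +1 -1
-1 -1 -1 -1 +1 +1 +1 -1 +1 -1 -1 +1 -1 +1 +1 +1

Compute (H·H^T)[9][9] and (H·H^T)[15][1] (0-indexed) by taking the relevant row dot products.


Row 1 of H: [1, 1, -1, -1, 1, 1, 1, 1, 1, -1, 1, -1, 1, -1, 1, 1].
Row 9 of H: [1, 1, -1, -1, 1, 1, 1, 1, -1, 1, -1, 1, -1, 1, -1, -1].
Row 15 of H: [-1, -1, -1, -1, 1, 1, 1, -1, 1, -1, -1, 1, -1, 1, 1, 1].
(H·H^T)[9][9] = Σ_j H[9][j]·H[9][j] = (1)² + (1)² + (-1)² + (-1)² + (1)² + (1)² + (1)² + (1)² + (-1)² + (1)² + (-1)² + (1)² + (-1)² + (1)² + (-1)² + (-1)² = 1 + 1 + 1 + 1 + 1 + 1 + 1 + 1 + 1 + 1 + 1 + 1 + 1 + 1 + 1 + 1 = 16.
(H·H^T)[15][1] = Σ_j H[15][j]·H[1][j] = (-1)·(1) + (-1)·(1) + (-1)·(-1) + (-1)·(-1) + (1)·(1) + (1)·(1) + (1)·(1) + (-1)·(1) + (1)·(1) + (-1)·(-1) + (-1)·(1) + (1)·(-1) + (-1)·(1) + (1)·(-1) + (1)·(1) + (1)·(1) = -1 + -1 + 1 + 1 + 1 + 1 + 1 + -1 + 1 + 1 + -1 + -1 + -1 + -1 + 1 + 1 = 2.
Rows 15 and 1 are not orthogonal (dot product = 2 ≠ 0), so H is not a Hadamard matrix.

(9,9) entry = 16; (15,1) entry = 2.


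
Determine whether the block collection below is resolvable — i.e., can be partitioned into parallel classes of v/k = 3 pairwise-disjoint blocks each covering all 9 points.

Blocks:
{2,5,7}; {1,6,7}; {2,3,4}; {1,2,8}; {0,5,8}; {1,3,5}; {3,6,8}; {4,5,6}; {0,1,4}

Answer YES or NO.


v = 9, block size k = 3, number of blocks = 9.
For resolvability, blocks must partition into parallel classes of size v/k = 3.
Total blocks must therefore be a multiple of 3: 9 = 3·3 + 0 ⇒ divisible ✓.
Consider block {1,2,8}. The only other block(s) in the collection disjoint from it are {4,5,6} — just 1 block(s). Any parallel class containing {1,2,8} would need 2 other blocks each disjoint from it, so no parallel class of size 3 can contain {1,2,8}.
Since every block must belong to some parallel class in a resolution, the collection cannot be partitioned into parallel classes.
Resolvable? NO.

NO


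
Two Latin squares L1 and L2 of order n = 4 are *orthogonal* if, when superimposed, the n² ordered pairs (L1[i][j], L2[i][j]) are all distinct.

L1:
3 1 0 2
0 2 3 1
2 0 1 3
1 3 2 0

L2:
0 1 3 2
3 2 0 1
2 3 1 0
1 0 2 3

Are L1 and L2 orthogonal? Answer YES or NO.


Form the n² = 16 superimposed pairs (L1[i][j], L2[i][j]), row by row (rows and columns indexed from 0):
row 0: (3,0) (1,1) (0,3) (2,2)
row 1: (0,3) (2,2) (3,0) (1,1)
row 2: (2,2) (0,3) (1,1) (3,0)
row 3: (1,1) (3,0) (2,2) (0,3)
Orthogonality requires all 16 pairs distinct.
But the pair (0,3) repeats: cell (0,2) has L1 = 0, L2 = 3, and cell (1,0) has L1 = 0, L2 = 3.
A repeated pair means some other pair never occurs (only 4 distinct pairs out of 16), so the squares are not orthogonal.
Conclusion: NO.

NO


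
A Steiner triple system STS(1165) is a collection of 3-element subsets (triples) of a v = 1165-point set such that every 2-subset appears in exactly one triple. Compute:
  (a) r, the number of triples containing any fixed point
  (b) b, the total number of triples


An STS(v) is a 2-(v, 3, 1) BIBD: block size k = 3, λ = 1.
Replication: r(k − 1) = λ(v − 1) ⇒ r·2 = 1165 − 1 = 1164 ⇒ r = 582.
Block count: b = v(v − 1)/6 = 1165·1164/6 = 1356060/6 = 226010.
(Check via bk = vr: 226010·3 = 678030 = 1165·582 = 678030 ✓.)

r = 582, b = 226010.


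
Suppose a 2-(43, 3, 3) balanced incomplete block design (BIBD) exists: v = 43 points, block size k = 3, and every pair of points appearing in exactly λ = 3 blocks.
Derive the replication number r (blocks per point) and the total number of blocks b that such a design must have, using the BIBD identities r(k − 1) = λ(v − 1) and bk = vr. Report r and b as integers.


Any 2-(v, k, λ) BIBD satisfies two necessary conditions:
  (i)  Each point sits in r blocks, and counting incidences through any fixed point gives r(k − 1) = λ(v − 1), so r = λ(v − 1)/(k − 1).
  (ii) Total incidences bk = vr, so b = vr/k.
Step 1: r = λ(v − 1)/(k − 1) = 3·(43 − 1)/(3 − 1) = 3·42/2 = 126/2 = 63.
Step 2: b = vr/k = 43·63/3 = 2709/3 = 903.
Check integrality: r = 63 ∈ Z ✓, b = 903 ∈ Z ✓.
(These identities are necessary conditions: they determine r and b for any design with these parameters, but do not by themselves prove that one exists.)

r = 63, b = 903.


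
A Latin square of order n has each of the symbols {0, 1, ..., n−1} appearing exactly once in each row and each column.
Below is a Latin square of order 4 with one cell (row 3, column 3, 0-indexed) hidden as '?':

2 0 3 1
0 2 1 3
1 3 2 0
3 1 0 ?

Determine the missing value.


Row 3 contains symbols [0, 1, 3] — missing [2].
Column 3 contains symbols [0, 1, 3] — missing [2].
The missing symbol must appear in both missing sets; intersection = [2].
Therefore the hidden value is 2.

Missing value = 2.


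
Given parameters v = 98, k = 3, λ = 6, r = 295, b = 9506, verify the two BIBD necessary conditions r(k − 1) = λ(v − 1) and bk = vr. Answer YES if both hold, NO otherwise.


Condition (i): r(k − 1) = 295·2 = 590; λ(v − 1) = 6·97 = 582. Match? NO.
Condition (ii): bk = 9506·3 = 28518; vr = 98·295 = 28910. Match? NO.
Both conditions hold? NO.

NO


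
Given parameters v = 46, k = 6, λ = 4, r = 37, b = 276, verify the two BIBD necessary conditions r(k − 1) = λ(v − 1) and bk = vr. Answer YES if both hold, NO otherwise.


Condition (i): r(k − 1) = 37·5 = 185; λ(v − 1) = 4·45 = 180. Match? NO.
Condition (ii): bk = 276·6 = 1656; vr = 46·37 = 1702. Match? NO.
Both conditions hold? NO.

NO


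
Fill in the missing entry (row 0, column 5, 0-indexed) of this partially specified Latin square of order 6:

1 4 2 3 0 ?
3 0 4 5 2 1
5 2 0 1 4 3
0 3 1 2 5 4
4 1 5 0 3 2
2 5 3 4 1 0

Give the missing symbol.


Row 0 contains symbols [0, 1, 2, 3, 4] — missing [5].
Column 5 contains symbols [0, 1, 2, 3, 4] — missing [5].
The missing symbol must appear in both missing sets; intersection = [5].
Therefore the hidden value is 5.

Missing value = 5.


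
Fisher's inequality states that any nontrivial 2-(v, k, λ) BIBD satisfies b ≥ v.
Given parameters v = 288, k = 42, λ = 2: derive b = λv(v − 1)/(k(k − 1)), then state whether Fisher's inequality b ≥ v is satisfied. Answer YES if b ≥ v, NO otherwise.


r = λ(v − 1)/(k − 1) = 2·287/41 = 14.
b = vr/k = 288·14/42 = 96.
Fisher's inequality: b ≥ v ⇔ 96 ≥ 288? NO.

NO


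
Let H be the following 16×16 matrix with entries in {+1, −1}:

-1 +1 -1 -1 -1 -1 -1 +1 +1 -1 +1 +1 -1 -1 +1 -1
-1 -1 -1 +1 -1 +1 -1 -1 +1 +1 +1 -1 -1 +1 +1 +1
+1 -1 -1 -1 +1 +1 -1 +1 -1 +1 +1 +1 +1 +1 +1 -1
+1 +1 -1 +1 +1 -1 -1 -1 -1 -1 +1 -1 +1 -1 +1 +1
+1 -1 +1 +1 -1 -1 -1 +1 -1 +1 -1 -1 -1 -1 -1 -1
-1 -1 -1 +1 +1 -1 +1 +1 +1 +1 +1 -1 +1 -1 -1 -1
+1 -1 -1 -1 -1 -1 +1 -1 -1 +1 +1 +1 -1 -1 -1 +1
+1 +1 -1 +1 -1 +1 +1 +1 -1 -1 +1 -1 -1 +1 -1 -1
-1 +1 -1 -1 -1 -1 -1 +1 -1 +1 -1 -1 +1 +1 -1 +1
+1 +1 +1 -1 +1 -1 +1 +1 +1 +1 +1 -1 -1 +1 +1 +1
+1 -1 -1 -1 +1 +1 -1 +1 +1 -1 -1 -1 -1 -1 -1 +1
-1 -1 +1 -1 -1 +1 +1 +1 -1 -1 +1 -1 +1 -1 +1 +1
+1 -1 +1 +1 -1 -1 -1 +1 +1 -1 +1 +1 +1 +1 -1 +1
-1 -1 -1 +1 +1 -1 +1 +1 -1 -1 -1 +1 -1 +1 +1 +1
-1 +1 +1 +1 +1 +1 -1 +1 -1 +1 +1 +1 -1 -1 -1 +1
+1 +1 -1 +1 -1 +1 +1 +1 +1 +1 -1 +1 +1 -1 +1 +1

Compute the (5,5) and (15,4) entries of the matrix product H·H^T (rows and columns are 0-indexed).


Row 4 of H: [1, -1, 1, 1, -1, -1, -1, 1, -1, 1, -1, -1, -1, -1, -1, -1].
Row 5 of H: [-1, -1, -1, 1, 1, -1, 1, 1, 1, 1, 1, -1, 1, -1, -1, -1].
Row 15 of H: [1, 1, -1, 1, -1, 1, 1, 1, 1, 1, -1, 1, 1, -1, 1, 1].
(H·H^T)[5][5] = Σ_j H[5][j]·H[5][j] = (-1)² + (-1)² + (-1)² + (1)² + (1)² + (-1)² + (1)² + (1)² + (1)² + (1)² + (1)² + (-1)² + (1)² + (-1)² + (-1)² + (-1)² = 1 + 1 + 1 + 1 + 1 + 1 + 1 + 1 + 1 + 1 + 1 + 1 + 1 + 1 + 1 + 1 = 16.
(H·H^T)[15][4] = Σ_j H[15][j]·H[4][j] = (1)·(1) + (1)·(-1) + (-1)·(1) + (1)·(1) + (-1)·(-1) + (1)·(-1) + (1)·(-1) + (1)·(1) + (1)·(-1) + (1)·(1) + (-1)·(-1) + (1)·(-1) + (1)·(-1) + (-1)·(-1) + (1)·(-1) + (1)·(-1) = 1 + -1 + -1 + 1 + 1 + -1 + -1 + 1 + -1 + 1 + 1 + -1 + -1 + 1 + -1 + -1 = -2.
Rows 15 and 4 are not orthogonal (dot product = -2 ≠ 0), so H is not a Hadamard matrix.

(5,5) entry = 16; (15,4) entry = -2.


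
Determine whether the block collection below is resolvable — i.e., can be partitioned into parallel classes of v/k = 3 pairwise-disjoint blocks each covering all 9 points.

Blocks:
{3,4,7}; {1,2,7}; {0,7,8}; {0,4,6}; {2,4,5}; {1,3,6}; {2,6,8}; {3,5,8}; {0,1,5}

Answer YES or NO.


v = 9, block size k = 3, number of blocks = 9.
For resolvability, blocks must partition into parallel classes of size v/k = 3.
Total blocks must therefore be a multiple of 3: 9 = 3·3 + 0 ⇒ divisible ✓.
Greedy packing gives 3 candidate class(es). Each should be a full parallel class (size 3, covers all 9 points).
  Class 1 (3 blocks): {3,4,7}; {2,6,8}; {0,1,5}. Points covered: [0, 1, 2, 3, 4, 5, 6, 7, 8].
  Class 2 (3 blocks): {1,2,7}; {0,4,6}; {3,5,8}. Points covered: [0, 1, 2, 3, 4, 5, 6, 7, 8].
  Class 3 (3 blocks): {0,7,8}; {2,4,5}; {1,3,6}. Points covered: [0, 1, 2, 3, 4, 5, 6, 7, 8].
All classes full (size 3)? YES. All classes cover every point? YES.
Resolvable? YES.

YES


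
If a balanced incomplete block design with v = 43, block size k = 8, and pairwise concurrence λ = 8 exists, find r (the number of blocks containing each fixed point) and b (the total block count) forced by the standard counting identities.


Any 2-(v, k, λ) BIBD satisfies two necessary conditions:
  (i)  Each point sits in r blocks, and counting incidences through any fixed point gives r(k − 1) = λ(v − 1), so r = λ(v − 1)/(k − 1).
  (ii) Total incidences bk = vr, so b = vr/k.
Step 1: r = λ(v − 1)/(k − 1) = 8·(43 − 1)/(8 − 1) = 8·42/7 = 336/7 = 48.
Step 2: b = vr/k = 43·48/8 = 2064/8 = 258.
Check integrality: r = 48 ∈ Z ✓, b = 258 ∈ Z ✓.
(These identities are necessary conditions: they determine r and b for any design with these parameters, but do not by themselves prove that one exists.)

r = 48, b = 258.


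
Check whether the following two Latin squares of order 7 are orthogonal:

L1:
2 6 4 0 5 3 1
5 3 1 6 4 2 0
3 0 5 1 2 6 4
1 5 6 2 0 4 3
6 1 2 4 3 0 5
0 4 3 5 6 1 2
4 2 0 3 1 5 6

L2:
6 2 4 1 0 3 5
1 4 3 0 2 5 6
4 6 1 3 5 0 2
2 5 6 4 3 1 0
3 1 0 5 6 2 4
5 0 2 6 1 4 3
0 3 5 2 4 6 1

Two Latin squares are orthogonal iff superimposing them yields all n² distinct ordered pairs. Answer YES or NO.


Form the n² = 49 superimposed pairs (L1[i][j], L2[i][j]), row by row (rows and columns indexed from 0):
row 0: (2,6) (6,2) (4,4) (0,1) (5,0) (3,3) (1,5)
row 1: (5,1) (3,4) (1,3) (6,0) (4,2) (2,5) (0,6)
row 2: (3,4) (0,6) (5,1) (1,3) (2,5) (6,0) (4,2)
row 3: (1,2) (5,5) (6,6) (2,4) (0,3) (4,1) (3,0)
row 4: (6,3) (1,1) (2,0) (4,5) (3,6) (0,2) (5,4)
row 5: (0,5) (4,0) (3,2) (5,6) (6,1) (1,4) (2,3)
row 6: (4,0) (2,3) (0,5) (3,2) (1,4) (5,6) (6,1)
Orthogonality requires all 49 pairs distinct.
But the pair (3,4) repeats: cell (1,1) has L1 = 3, L2 = 4, and cell (2,0) has L1 = 3, L2 = 4.
A repeated pair means some other pair never occurs (only 35 distinct pairs out of 49), so the squares are not orthogonal.
Conclusion: NO.

NO


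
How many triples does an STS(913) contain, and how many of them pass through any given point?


An STS(v) is a 2-(v, 3, 1) BIBD: block size k = 3, λ = 1.
Replication: r(k − 1) = λ(v − 1) ⇒ r·2 = 913 − 1 = 912 ⇒ r = 456.
Block count: b = v(v − 1)/6 = 913·912/6 = 832656/6 = 138776.

r = 456, b = 138776.


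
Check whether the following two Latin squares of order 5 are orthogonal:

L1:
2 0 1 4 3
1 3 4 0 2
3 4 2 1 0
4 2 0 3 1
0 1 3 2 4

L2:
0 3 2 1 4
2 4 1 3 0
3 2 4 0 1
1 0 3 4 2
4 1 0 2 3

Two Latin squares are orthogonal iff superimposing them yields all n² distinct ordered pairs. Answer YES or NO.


Form the n² = 25 superimposed pairs (L1[i][j], L2[i][j]), row by row (rows and columns indexed from 0):
row 0: (2,0) (0,3) (1,2) (4,1) (3,4)
row 1: (1,2) (3,4) (4,1) (0,3) (2,0)
row 2: (3,3) (4,2) (2,4) (1,0) (0,1)
row 3: (4,1) (2,0) (0,3) (3,4) (1,2)
row 4: (0,4) (1,1) (3,0) (2,2) (4,3)
Orthogonality requires all 25 pairs distinct.
But the pair (1,2) repeats: cell (0,2) has L1 = 1, L2 = 2, and cell (1,0) has L1 = 1, L2 = 2.
A repeated pair means some other pair never occurs (only 15 distinct pairs out of 25), so the squares are not orthogonal.
Conclusion: NO.

NO


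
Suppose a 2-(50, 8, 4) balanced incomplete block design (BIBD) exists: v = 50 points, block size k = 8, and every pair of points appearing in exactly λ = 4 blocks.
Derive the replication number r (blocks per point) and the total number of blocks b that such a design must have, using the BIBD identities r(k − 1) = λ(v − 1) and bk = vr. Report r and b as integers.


Any 2-(v, k, λ) BIBD satisfies two necessary conditions:
  (i)  Each point sits in r blocks, and counting incidences through any fixed point gives r(k − 1) = λ(v − 1), so r = λ(v − 1)/(k − 1).
  (ii) Total incidences bk = vr, so b = vr/k.
Step 1: r = λ(v − 1)/(k − 1) = 4·(50 − 1)/(8 − 1) = 4·49/7 = 196/7 = 28.
Step 2: b = vr/k = 50·28/8 = 1400/8 = 175.
Check integrality: r = 28 ∈ Z ✓, b = 175 ∈ Z ✓.
(These identities are necessary conditions: they determine r and b for any design with these parameters, but do not by themselves prove that one exists.)

r = 28, b = 175.


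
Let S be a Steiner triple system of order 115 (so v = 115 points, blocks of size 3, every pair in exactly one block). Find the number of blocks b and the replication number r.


An STS(v) is a 2-(v, 3, 1) BIBD: block size k = 3, λ = 1.
Replication: r(k − 1) = λ(v − 1) ⇒ r·2 = 115 − 1 = 114 ⇒ r = 57.
Block count: b = v(v − 1)/6 = 115·114/6 = 13110/6 = 2185.
(Check via bk = vr: 2185·3 = 6555 = 115·57 = 6555 ✓.)

r = 57, b = 2185.


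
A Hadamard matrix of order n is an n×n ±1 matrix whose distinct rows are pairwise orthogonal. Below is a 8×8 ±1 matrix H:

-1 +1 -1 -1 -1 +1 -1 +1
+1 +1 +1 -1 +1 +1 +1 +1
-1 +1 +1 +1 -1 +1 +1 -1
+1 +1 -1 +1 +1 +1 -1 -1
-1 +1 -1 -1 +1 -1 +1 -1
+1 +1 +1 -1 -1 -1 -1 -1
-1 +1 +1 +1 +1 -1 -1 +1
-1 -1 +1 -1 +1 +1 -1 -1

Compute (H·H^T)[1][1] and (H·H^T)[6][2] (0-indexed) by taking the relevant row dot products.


Row 1 of H: [1, 1, 1, -1, 1, 1, 1, 1].
Row 2 of H: [-1, 1, 1, 1, -1, 1, 1, -1].
Row 6 of H: [-1, 1, 1, 1, 1, -1, -1, 1].
(H·H^T)[1][1] = Σ_j H[1][j]·H[1][j] = (1)² + (1)² + (1)² + (-1)² + (1)² + (1)² + (1)² + (1)² = 1 + 1 + 1 + 1 + 1 + 1 + 1 + 1 = 8.
(H·H^T)[6][2] = Σ_j H[6][j]·H[2][j] = (-1)·(-1) + (1)·(1) + (1)·(1) + (1)·(1) + (1)·(-1) + (-1)·(1) + (-1)·(1) + (1)·(-1) = 1 + 1 + 1 + 1 + -1 + -1 + -1 + -1 = 0.
So rows 6 and 2 are orthogonal; the diagonal entry equals n = 8.

(1,1) entry = 8; (6,2) entry = 0.


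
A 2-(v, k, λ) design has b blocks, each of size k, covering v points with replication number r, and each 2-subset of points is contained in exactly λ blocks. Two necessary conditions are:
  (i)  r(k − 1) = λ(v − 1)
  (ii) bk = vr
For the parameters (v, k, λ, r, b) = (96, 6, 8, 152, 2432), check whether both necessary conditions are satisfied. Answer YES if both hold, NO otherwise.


Condition (i): r(k − 1) = 152·5 = 760; λ(v − 1) = 8·95 = 760. Match? YES.
Condition (ii): bk = 2432·6 = 14592; vr = 96·152 = 14592. Match? YES.
Both conditions hold? YES.

YES


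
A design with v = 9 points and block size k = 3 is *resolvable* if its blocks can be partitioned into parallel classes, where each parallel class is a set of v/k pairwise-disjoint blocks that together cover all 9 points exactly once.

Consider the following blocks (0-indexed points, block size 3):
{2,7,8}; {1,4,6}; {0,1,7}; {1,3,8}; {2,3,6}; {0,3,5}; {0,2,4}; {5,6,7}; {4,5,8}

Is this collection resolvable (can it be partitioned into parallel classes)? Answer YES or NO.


v = 9, block size k = 3, number of blocks = 9.
For resolvability, blocks must partition into parallel classes of size v/k = 3.
Total blocks must therefore be a multiple of 3: 9 = 3·3 + 0 ⇒ divisible ✓.
Greedy packing gives 3 candidate class(es). Each should be a full parallel class (size 3, covers all 9 points).
  Class 1 (3 blocks): {2,7,8}; {1,4,6}; {0,3,5}. Points covered: [0, 1, 2, 3, 4, 5, 6, 7, 8].
  Class 2 (3 blocks): {0,1,7}; {2,3,6}; {4,5,8}. Points covered: [0, 1, 2, 3, 4, 5, 6, 7, 8].
  Class 3 (3 blocks): {1,3,8}; {0,2,4}; {5,6,7}. Points covered: [0, 1, 2, 3, 4, 5, 6, 7, 8].
All classes full (size 3)? YES. All classes cover every point? YES.
Resolvable? YES.

YES


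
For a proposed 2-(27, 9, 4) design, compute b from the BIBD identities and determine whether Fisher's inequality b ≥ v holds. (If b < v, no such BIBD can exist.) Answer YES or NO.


b = λv(v − 1)/(k(k − 1)) = 4·27·26/(9·8) = 2808/72 = 39.
Compare with v = 27: b ≥ v, so Fisher's inequality holds.

YES


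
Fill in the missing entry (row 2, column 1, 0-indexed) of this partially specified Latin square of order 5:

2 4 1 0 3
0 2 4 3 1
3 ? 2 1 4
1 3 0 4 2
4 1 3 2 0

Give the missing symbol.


Row 2 contains symbols [1, 2, 3, 4] — missing [0].
Column 1 contains symbols [1, 2, 3, 4] — missing [0].
The missing symbol must appear in both missing sets; intersection = [0].
Therefore the hidden value is 0.

Missing value = 0.


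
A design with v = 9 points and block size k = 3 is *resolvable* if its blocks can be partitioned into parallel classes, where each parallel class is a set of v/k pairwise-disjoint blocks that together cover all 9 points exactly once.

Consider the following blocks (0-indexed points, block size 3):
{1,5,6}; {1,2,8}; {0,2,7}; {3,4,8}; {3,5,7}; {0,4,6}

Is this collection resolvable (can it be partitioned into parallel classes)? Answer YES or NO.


v = 9, block size k = 3, number of blocks = 6.
For resolvability, blocks must partition into parallel classes of size v/k = 3.
Total blocks must therefore be a multiple of 3: 6 = 3·2 + 0 ⇒ divisible ✓.
Greedy packing gives 2 candidate class(es). Each should be a full parallel class (size 3, covers all 9 points).
  Class 1 (3 blocks): {1,5,6}; {0,2,7}; {3,4,8}. Points covered: [0, 1, 2, 3, 4, 5, 6, 7, 8].
  Class 2 (3 blocks): {1,2,8}; {3,5,7}; {0,4,6}. Points covered: [0, 1, 2, 3, 4, 5, 6, 7, 8].
All classes full (size 3)? YES. All classes cover every point? YES.
Resolvable? YES.

YES


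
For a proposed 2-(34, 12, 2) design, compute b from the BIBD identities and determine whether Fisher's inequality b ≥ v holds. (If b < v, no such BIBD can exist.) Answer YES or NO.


r = λ(v − 1)/(k − 1) = 2·33/11 = 6.
b = vr/k = 34·6/12 = 17.
Fisher's inequality: b ≥ v ⇔ 17 ≥ 34? NO.

NO


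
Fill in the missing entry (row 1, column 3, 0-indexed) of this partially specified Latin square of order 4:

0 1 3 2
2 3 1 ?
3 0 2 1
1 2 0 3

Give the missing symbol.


Row 1 contains symbols [1, 2, 3] — missing [0].
Column 3 contains symbols [1, 2, 3] — missing [0].
The missing symbol must appear in both missing sets; intersection = [0].
Therefore the hidden value is 0.

Missing value = 0.


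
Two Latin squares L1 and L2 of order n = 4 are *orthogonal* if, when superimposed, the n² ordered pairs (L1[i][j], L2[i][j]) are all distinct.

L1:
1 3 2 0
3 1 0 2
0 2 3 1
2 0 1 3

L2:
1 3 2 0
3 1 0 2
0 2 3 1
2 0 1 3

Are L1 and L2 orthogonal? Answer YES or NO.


Form the n² = 16 superimposed pairs (L1[i][j], L2[i][j]), row by row (rows and columns indexed from 0):
row 0: (1,1) (3,3) (2,2) (0,0)
row 1: (3,3) (1,1) (0,0) (2,2)
row 2: (0,0) (2,2) (3,3) (1,1)
row 3: (2,2) (0,0) (1,1) (3,3)
Orthogonality requires all 16 pairs distinct.
But the pair (3,3) repeats: cell (0,1) has L1 = 3, L2 = 3, and cell (1,0) has L1 = 3, L2 = 3.
A repeated pair means some other pair never occurs (only 4 distinct pairs out of 16), so the squares are not orthogonal.
Conclusion: NO.

NO


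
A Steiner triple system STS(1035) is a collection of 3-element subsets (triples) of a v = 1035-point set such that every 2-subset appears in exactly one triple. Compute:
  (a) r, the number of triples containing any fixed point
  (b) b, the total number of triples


An STS(v) is a 2-(v, 3, 1) BIBD: block size k = 3, λ = 1.
Replication: r(k − 1) = λ(v − 1) ⇒ r·2 = 1035 − 1 = 1034 ⇒ r = 517.
Block count: bk = vr ⇒ b·3 = 1035·517 = 535095 ⇒ b = 178365.
(Check via b = v(v − 1)/6 = 1035·1034/6 = 1070190/6 = 178365.)

r = 517, b = 178365.


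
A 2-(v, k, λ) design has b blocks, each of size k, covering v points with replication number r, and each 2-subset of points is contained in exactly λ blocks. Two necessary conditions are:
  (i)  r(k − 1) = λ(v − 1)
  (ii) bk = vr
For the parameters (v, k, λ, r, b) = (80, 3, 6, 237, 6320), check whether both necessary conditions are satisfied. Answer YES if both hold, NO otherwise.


Condition (i): r(k − 1) = 237·2 = 474; λ(v − 1) = 6·79 = 474. Match? YES.
Condition (ii): bk = 6320·3 = 18960; vr = 80·237 = 18960. Match? YES.
Both conditions hold? YES.

YES


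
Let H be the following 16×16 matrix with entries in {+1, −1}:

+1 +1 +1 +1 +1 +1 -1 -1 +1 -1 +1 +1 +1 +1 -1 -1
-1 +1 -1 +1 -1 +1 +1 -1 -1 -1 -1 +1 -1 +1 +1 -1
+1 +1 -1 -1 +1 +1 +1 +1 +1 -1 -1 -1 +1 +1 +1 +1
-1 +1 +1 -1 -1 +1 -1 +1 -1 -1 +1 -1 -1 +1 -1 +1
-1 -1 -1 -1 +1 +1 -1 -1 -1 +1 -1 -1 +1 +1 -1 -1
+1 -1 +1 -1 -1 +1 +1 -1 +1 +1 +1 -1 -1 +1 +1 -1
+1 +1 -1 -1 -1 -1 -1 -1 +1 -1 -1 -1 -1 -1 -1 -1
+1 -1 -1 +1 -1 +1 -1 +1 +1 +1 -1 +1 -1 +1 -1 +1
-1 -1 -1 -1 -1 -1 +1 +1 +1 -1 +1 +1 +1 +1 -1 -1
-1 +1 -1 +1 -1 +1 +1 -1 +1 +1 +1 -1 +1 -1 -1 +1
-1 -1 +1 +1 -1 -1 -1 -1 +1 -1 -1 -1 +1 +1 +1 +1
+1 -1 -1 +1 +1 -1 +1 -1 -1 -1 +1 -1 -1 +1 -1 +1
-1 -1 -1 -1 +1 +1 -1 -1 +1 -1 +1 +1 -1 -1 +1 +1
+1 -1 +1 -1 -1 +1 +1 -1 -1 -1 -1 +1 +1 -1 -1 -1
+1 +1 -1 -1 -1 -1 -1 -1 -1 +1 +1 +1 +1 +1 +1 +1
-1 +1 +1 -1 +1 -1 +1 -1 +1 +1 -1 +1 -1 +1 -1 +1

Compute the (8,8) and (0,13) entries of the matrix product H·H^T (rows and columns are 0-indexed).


Row 0 of H: [1, 1, 1, 1, 1, 1, -1, -1, 1, -1, 1, 1, 1, 1, -1, -1].
Row 8 of H: [-1, -1, -1, -1, -1, -1, 1, 1, 1, -1, 1, 1, 1, 1, -1, -1].
Row 13 of H: [1, -1, 1, -1, -1, 1, 1, -1, -1, -1, -1, 1, 1, -1, -1, -1].
(H·H^T)[8][8] = Σ_j H[8][j]·H[8][j] = (-1)² + (-1)² + (-1)² + (-1)² + (-1)² + (-1)² + (1)² + (1)² + (1)² + (-1)² + (1)² + (1)² + (1)² + (1)² + (-1)² + (-1)² = 1 + 1 + 1 + 1 + 1 + 1 + 1 + 1 + 1 + 1 + 1 + 1 + 1 + 1 + 1 + 1 = 16.
(H·H^T)[0][13] = Σ_j H[0][j]·H[13][j] = (1)·(1) + (1)·(-1) + (1)·(1) + (1)·(-1) + (1)·(-1) + (1)·(1) + (-1)·(1) + (-1)·(-1) + (1)·(-1) + (-1)·(-1) + (1)·(-1) + (1)·(1) + (1)·(1) + (1)·(-1) + (-1)·(-1) + (-1)·(-1) = 1 + -1 + 1 + -1 + -1 + 1 + -1 + 1 + -1 + 1 + -1 + 1 + 1 + -1 + 1 + 1 = 2.
Rows 0 and 13 are not orthogonal (dot product = 2 ≠ 0), so H is not a Hadamard matrix.

(8,8) entry = 16; (0,13) entry = 2.


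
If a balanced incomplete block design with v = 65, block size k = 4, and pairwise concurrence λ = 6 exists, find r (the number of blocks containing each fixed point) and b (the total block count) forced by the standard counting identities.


Any 2-(v, k, λ) BIBD satisfies two necessary conditions:
  (i)  Each point sits in r blocks, and counting incidences through any fixed point gives r(k − 1) = λ(v − 1), so r = λ(v − 1)/(k − 1).
  (ii) Total incidences bk = vr, so b = vr/k.
Step 1: r = λ(v − 1)/(k − 1) = 6·(65 − 1)/(4 − 1) = 6·64/3 = 384/3 = 128.
Step 2: b = vr/k = 65·128/4 = 8320/4 = 2080.
Check integrality: r = 128 ∈ Z ✓, b = 2080 ∈ Z ✓.
(These identities are necessary conditions: they determine r and b for any design with these parameters, but do not by themselves prove that one exists.)

r = 128, b = 2080.


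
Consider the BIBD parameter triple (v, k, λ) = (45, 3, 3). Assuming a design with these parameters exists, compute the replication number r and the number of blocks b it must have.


Any 2-(v, k, λ) BIBD satisfies two necessary conditions:
  (i)  Each point sits in r blocks, and counting incidences through any fixed point gives r(k − 1) = λ(v − 1), so r = λ(v − 1)/(k − 1).
  (ii) Total incidences bk = vr, so b = vr/k.
Step 1: r = λ(v − 1)/(k − 1) = 3·(45 − 1)/(3 − 1) = 3·44/2 = 132/2 = 66.
Step 2: b = vr/k = 45·66/3 = 2970/3 = 990.
Check integrality: r = 66 ∈ Z ✓, b = 990 ∈ Z ✓.
(These identities are necessary conditions: they determine r and b for any design with these parameters, but do not by themselves prove that one exists.)

r = 66, b = 990.


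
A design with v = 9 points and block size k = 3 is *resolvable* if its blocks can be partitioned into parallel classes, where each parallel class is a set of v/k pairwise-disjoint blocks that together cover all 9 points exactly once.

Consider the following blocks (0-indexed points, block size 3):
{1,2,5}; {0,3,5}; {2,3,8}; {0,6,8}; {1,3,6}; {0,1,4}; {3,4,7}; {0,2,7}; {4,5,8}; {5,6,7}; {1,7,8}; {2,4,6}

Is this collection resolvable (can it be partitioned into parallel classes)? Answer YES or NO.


v = 9, block size k = 3, number of blocks = 12.
For resolvability, blocks must partition into parallel classes of size v/k = 3.
Total blocks must therefore be a multiple of 3: 12 = 3·4 + 0 ⇒ divisible ✓.
Greedy packing gives 4 candidate class(es). Each should be a full parallel class (size 3, covers all 9 points).
  Class 1 (3 blocks): {1,2,5}; {0,6,8}; {3,4,7}. Points covered: [0, 1, 2, 3, 4, 5, 6, 7, 8].
  Class 2 (3 blocks): {0,3,5}; {1,7,8}; {2,4,6}. Points covered: [0, 1, 2, 3, 4, 5, 6, 7, 8].
  Class 3 (3 blocks): {2,3,8}; {0,1,4}; {5,6,7}. Points covered: [0, 1, 2, 3, 4, 5, 6, 7, 8].
  Class 4 (3 blocks): {1,3,6}; {0,2,7}; {4,5,8}. Points covered: [0, 1, 2, 3, 4, 5, 6, 7, 8].
All classes full (size 3)? YES. All classes cover every point? YES.
Resolvable? YES.

YES


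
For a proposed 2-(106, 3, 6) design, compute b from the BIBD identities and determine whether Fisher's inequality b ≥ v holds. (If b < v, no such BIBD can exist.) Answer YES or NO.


r = λ(v − 1)/(k − 1) = 6·105/2 = 315.
b = vr/k = 106·315/3 = 11130.
Fisher's inequality: b ≥ v ⇔ 11130 ≥ 106? YES.

YES


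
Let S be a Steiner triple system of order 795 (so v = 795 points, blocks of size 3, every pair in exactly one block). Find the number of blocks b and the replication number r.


An STS(v) is a 2-(v, 3, 1) BIBD: block size k = 3, λ = 1.
Replication: r(k − 1) = λ(v − 1) ⇒ r·2 = 795 − 1 = 794 ⇒ r = 397.
Block count: bk = vr ⇒ b·3 = 795·397 = 315615 ⇒ b = 105205.

r = 397, b = 105205.


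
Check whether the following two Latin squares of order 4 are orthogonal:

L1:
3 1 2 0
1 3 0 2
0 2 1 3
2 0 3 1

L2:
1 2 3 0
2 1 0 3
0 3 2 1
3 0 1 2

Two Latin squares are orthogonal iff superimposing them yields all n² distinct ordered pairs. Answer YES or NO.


Form the n² = 16 superimposed pairs (L1[i][j], L2[i][j]), row by row (rows and columns indexed from 0):
row 0: (3,1) (1,2) (2,3) (0,0)
row 1: (1,2) (3,1) (0,0) (2,3)
row 2: (0,0) (2,3) (1,2) (3,1)
row 3: (2,3) (0,0) (3,1) (1,2)
Orthogonality requires all 16 pairs distinct.
But the pair (1,2) repeats: cell (0,1) has L1 = 1, L2 = 2, and cell (1,0) has L1 = 1, L2 = 2.
A repeated pair means some other pair never occurs (only 4 distinct pairs out of 16), so the squares are not orthogonal.
Conclusion: NO.

NO


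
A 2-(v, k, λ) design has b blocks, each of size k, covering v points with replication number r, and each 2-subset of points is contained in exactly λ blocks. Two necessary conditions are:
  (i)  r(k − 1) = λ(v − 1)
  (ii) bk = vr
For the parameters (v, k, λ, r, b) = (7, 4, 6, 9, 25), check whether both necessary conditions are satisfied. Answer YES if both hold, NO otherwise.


Condition (i): r(k − 1) = 9·3 = 27; λ(v − 1) = 6·6 = 36. Match? NO.
Condition (ii): bk = 25·4 = 100; vr = 7·9 = 63. Match? NO.
Both conditions hold? NO.

NO


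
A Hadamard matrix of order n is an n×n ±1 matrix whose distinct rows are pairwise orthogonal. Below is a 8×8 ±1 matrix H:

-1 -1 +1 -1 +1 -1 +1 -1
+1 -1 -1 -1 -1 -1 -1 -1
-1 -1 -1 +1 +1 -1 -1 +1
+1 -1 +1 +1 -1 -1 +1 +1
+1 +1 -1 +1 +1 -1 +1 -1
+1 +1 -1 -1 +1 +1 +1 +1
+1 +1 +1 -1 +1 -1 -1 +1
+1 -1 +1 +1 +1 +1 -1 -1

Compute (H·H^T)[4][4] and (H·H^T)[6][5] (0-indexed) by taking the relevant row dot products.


Row 4 of H: [1, 1, -1, 1, 1, -1, 1, -1].
Row 5 of H: [1, 1, -1, -1, 1, 1, 1, 1].
Row 6 of H: [1, 1, 1, -1, 1, -1, -1, 1].
(H·H^T)[4][4] = Σ_j H[4][j]·H[4][j] = (1)² + (1)² + (-1)² + (1)² + (1)² + (-1)² + (1)² + (-1)² = 1 + 1 + 1 + 1 + 1 + 1 + 1 + 1 = 8.
(H·H^T)[6][5] = Σ_j H[6][j]·H[5][j] = (1)·(1) + (1)·(1) + (1)·(-1) + (-1)·(-1) + (1)·(1) + (-1)·(1) + (-1)·(1) + (1)·(1) = 1 + 1 + -1 + 1 + 1 + -1 + -1 + 1 = 2.
Rows 6 and 5 are not orthogonal (dot product = 2 ≠ 0), so H is not a Hadamard matrix.

(4,4) entry = 8; (6,5) entry = 2.


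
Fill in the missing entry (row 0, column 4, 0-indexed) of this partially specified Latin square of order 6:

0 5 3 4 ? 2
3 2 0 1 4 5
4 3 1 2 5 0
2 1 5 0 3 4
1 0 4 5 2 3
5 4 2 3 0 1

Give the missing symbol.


Row 0 contains symbols [0, 2, 3, 4, 5] — missing [1].
Column 4 contains symbols [0, 2, 3, 4, 5] — missing [1].
The missing symbol must appear in both missing sets; intersection = [1].
Therefore the hidden value is 1.

Missing value = 1.


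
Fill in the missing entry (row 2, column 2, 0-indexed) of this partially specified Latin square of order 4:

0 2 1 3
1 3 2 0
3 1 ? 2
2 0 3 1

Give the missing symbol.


Row 2 contains symbols [1, 2, 3] — missing [0].
Column 2 contains symbols [1, 2, 3] — missing [0].
The missing symbol must appear in both missing sets; intersection = [0].
Therefore the hidden value is 0.

Missing value = 0.


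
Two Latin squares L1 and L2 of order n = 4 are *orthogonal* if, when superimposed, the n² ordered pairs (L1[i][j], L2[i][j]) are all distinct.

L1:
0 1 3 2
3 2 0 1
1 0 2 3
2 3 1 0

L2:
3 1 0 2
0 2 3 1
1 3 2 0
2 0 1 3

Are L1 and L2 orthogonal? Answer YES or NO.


Form the n² = 16 superimposed pairs (L1[i][j], L2[i][j]), row by row (rows and columns indexed from 0):
row 0: (0,3) (1,1) (3,0) (2,2)
row 1: (3,0) (2,2) (0,3) (1,1)
row 2: (1,1) (0,3) (2,2) (3,0)
row 3: (2,2) (3,0) (1,1) (0,3)
Orthogonality requires all 16 pairs distinct.
But the pair (3,0) repeats: cell (0,2) has L1 = 3, L2 = 0, and cell (1,0) has L1 = 3, L2 = 0.
A repeated pair means some other pair never occurs (only 4 distinct pairs out of 16), so the squares are not orthogonal.
Conclusion: NO.

NO


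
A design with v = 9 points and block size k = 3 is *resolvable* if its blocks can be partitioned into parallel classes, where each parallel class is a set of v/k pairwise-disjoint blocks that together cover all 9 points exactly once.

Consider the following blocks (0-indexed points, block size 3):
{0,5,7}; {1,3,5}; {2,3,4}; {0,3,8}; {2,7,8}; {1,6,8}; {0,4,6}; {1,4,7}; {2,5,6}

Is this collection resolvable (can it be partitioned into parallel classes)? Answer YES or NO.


v = 9, block size k = 3, number of blocks = 9.
For resolvability, blocks must partition into parallel classes of size v/k = 3.
Total blocks must therefore be a multiple of 3: 9 = 3·3 + 0 ⇒ divisible ✓.
Greedy packing gives 3 candidate class(es). Each should be a full parallel class (size 3, covers all 9 points).
  Class 1 (3 blocks): {0,5,7}; {2,3,4}; {1,6,8}. Points covered: [0, 1, 2, 3, 4, 5, 6, 7, 8].
  Class 2 (3 blocks): {1,3,5}; {2,7,8}; {0,4,6}. Points covered: [0, 1, 2, 3, 4, 5, 6, 7, 8].
  Class 3 (3 blocks): {0,3,8}; {1,4,7}; {2,5,6}. Points covered: [0, 1, 2, 3, 4, 5, 6, 7, 8].
All classes full (size 3)? YES. All classes cover every point? YES.
Resolvable? YES.

YES


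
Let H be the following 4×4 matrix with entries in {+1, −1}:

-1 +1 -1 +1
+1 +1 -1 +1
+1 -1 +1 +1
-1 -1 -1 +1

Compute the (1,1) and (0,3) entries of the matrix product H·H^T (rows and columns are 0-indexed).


Row 0 of H: [-1, 1, -1, 1].
Row 1 of H: [1, 1, -1, 1].
Row 3 of H: [-1, -1, -1, 1].
(H·H^T)[1][1] = Σ_j H[1][j]·H[1][j] = (1)² + (1)² + (-1)² + (1)² = 1 + 1 + 1 + 1 = 4.
(H·H^T)[0][3] = Σ_j H[0][j]·H[3][j] = (-1)·(-1) + (1)·(-1) + (-1)·(-1) + (1)·(1) = 1 + -1 + 1 + 1 = 2.
Rows 0 and 3 are not orthogonal (dot product = 2 ≠ 0), so H is not a Hadamard matrix.

(1,1) entry = 4; (0,3) entry = 2.
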